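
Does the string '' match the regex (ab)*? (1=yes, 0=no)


Pattern: (ab)*
String: ''
Pattern requires: zero or more repetitions of 'ab'
Pairs: []
All pairs are 'ab'? Yes
Result: 1

1


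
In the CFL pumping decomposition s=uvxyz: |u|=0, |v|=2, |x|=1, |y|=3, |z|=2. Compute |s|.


|s| = |u| + |v| + |x| + |y| + |z|
= 0 + 2 + 1 + 3 + 2
= 2 + 1 + 5
= 3 + 5
= 8

8


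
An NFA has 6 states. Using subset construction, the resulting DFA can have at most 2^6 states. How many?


NFA has 6 states
Subset construction: each DFA state = subset of NFA states
Maximum subsets = 2^6
2^6 = 64

64


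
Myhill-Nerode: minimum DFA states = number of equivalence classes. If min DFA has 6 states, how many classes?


Myhill-Nerode theorem:
Number of equivalence classes = number of states in minimal DFA
Minimal DFA states = 6
Therefore equivalence classes = 6

6


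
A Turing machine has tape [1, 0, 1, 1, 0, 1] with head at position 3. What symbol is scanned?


Tape: [1, 0, 1, 1, 0, 1]
Positions: 0 1 2 3 4 5
Values:    1 0 1 1 0 1
Head at position 3
tape[3] = 1

1


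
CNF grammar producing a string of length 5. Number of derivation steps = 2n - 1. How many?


Chomsky Normal Form derivation:
String length n = 5
Each step either:
  - Splits a nonterminal into two (n-1 such steps)
  - Converts a nonterminal to terminal (n such steps)
Total = (n-1) + n = 2n - 1
= 2(5) - 1
= 10 - 1
= 9

9


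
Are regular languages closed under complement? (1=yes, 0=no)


Regular languages are closed under all standard operations:
- Union: Yes (product construction)
- Intersection: Yes (product construction)
- Complement: Yes (swap accept/reject)
- Concatenation: Yes (NFA construction)
Operation: complement -> Closed

1


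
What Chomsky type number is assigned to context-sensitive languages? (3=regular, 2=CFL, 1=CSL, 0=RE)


Chomsky hierarchy levels:
  Type 3: Regular (DFA/NFA/regex)
  Type 2: Context-free (PDA)
  Type 1: Context-sensitive
  Type 0: Recursively enumerable (TM)
'context-sensitive' corresponds to Type 1

1


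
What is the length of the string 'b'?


String: 'b'
Counting characters:
  'b' appears 1 time(s)
Total length = 0 + 1 = 1

1


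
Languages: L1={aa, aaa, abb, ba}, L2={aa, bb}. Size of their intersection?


L1 = {aa, aaa, abb, ba}
L2 = {aa, bb}
Checking each string in L1 against L2:
  'aa': in L2? Yes
  'aaa': in L2? No
  'abb': in L2? No
  'ba': in L2? No
Intersection = {aa}
|L1 ∩ L2| = 1

1


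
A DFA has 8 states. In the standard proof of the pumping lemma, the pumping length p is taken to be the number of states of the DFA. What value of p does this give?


Pumping lemma for regular languages (standard proof):
Take p = |Q|, the number of DFA states.
Any string of length >= |Q| passes through |Q|+1 states while reading its first |Q| symbols,
so by pigeonhole some state repeats, giving the loop that can be pumped.
Here |Q| = 8
Therefore the proof uses p = 8

8


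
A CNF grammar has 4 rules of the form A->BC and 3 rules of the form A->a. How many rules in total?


CNF allows two rule forms:
  A -> BC (binary): 4 rules
  A -> a (terminal): 3 rules
Total = 4 + 3 = 7

7


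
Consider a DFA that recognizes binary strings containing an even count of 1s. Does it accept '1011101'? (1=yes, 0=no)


DFA has 2 states: q_even (start, accept=yes) and q_odd
Processing string '1011101' character by character:
  Position 0: read '1', 1-count=1 -> q_odd
  Position 1: read '0', 1-count=1 -> q_odd (no change)
  Position 2: read '1', 1-count=2 -> q_even
  Position 3: read '1', 1-count=3 -> q_odd
  Position 4: read '1', 1-count=4 -> q_even
  Position 5: read '0', 1-count=4 -> q_even (no change)
  Position 6: read '1', 1-count=5 -> q_odd
Final state: q_odd, total 1s = 5 (odd); the DFA requires an even count -> reject

0


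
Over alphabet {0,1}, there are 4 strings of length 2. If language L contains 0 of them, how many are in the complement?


Alphabet: {0,1}
String length: 2
Total strings of length 2 = 2^2 = 4
Strings in L = 0
Complement = total - |L|
= 4 - 0
= 4

4


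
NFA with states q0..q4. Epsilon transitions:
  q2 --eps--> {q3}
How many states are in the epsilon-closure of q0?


Starting from q0
Initialize closure = {q0}
q0 has no outgoing epsilon transitions -> nothing to add
Final closure: {q0}
Size = 1

1


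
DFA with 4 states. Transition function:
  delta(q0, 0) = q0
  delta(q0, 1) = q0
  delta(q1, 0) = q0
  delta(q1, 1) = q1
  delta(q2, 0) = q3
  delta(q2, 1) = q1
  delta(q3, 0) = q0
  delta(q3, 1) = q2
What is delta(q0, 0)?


Looking up transition function:
delta(q0, 0) in the table
Row: q0, Column: 0
Result: q0

q0


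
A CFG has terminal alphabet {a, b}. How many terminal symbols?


Terminal symbols: a, b
Counting each: a (#1), b (#2)
Total = 2

2


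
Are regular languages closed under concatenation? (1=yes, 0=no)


Regular languages are closed under:
- Union (DFA product construction)
- Intersection (DFA product construction)
- Complement (swap accept/reject states)
- Concatenation (NFA construction)
- Kleene star (NFA construction)
concatenation is in this list
Therefore: closed

1


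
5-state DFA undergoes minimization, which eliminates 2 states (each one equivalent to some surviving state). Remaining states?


Original DFA: 5 states
Redundant states removed: 2
Minimized states = original - removed
= 5 - 2
= 3

3


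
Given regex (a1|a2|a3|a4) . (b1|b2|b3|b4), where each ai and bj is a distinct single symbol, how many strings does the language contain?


First group: 4 alternatives
Second group: 4 alternatives
Concatenation: each choice from group 1 pairs with each from group 2
Total = 4 x 4 = 16

16


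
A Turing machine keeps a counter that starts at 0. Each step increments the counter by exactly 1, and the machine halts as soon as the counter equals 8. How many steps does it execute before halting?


Counter starts at 0. Counting sequence:
  Step 1: counter = 1
  Step 2: counter = 2
  Step 3: counter = 3
  Step 4: counter = 4
  Step 5: counter = 5
  Step 6: counter = 6
  Step 7: counter = 7
  Step 8: counter = 8
Counter reached 8 -> halt
Total steps = 8

8


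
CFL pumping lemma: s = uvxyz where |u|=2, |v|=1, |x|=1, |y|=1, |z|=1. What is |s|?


|s| = |u| + |v| + |x| + |y| + |z|
= 2 + 1 + 1 + 1 + 1
= 3 + 1 + 2
= 4 + 2
= 6

6


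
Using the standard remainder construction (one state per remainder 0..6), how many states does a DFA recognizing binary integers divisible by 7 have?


Divisibility by 7 is tracked via the remainder mod 7: 0, 1, ..., 6
The construction assigns one state to each remainder
Number of remainders = 7

7


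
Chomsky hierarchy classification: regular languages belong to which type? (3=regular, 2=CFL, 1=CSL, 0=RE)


Chomsky hierarchy levels:
  Type 3: Regular (DFA/NFA/regex)
  Type 2: Context-free (PDA)
  Type 1: Context-sensitive
  Type 0: Recursively enumerable (TM)
'regular' corresponds to Type 3

3


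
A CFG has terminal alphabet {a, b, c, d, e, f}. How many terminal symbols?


Terminal symbols: a, b, c, d, e, f
Counting each: a (#1), b (#2), c (#3), d (#4), e (#5), f (#6)
Total = 6

6


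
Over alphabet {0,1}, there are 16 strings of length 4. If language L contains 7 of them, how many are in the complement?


Alphabet: {0,1}
String length: 4
Total strings of length 4 = 2^4 = 16
Strings in L = 7
Complement = total - |L|
= 16 - 7
= 9

9


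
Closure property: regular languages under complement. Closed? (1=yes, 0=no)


Regular languages are closed under:
- Union (DFA product construction)
- Intersection (DFA product construction)
- Complement (swap accept/reject states)
- Concatenation (NFA construction)
- Kleene star (NFA construction)
complement is in this list
Therefore: closed

1


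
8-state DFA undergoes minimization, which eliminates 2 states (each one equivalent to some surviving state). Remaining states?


Original DFA: 8 states
Redundant states removed: 2
Minimized states = original - removed
= 8 - 2
= 6

6


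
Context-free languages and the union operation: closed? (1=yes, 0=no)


CFL closure properties:
  Closed under: union, concatenation, Kleene star
  NOT closed under: intersection, complement
Operation 'union' is in closed list -> Yes (closed)

1


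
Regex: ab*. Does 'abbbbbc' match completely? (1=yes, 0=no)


Pattern: ab*
String: 'abbbbbc'
Pattern requires: exactly one 'a' followed by zero or more 'b's
First char is 'a' -> OK
Rest 'bbbbbc': all b's? No
Result: 0

0


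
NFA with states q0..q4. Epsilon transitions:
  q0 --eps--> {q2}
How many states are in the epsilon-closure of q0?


Starting from q0
Initialize closure = {q0}
Follow epsilon from q0 -> add q2
Final closure: {q0, q2}
Size = 2

2


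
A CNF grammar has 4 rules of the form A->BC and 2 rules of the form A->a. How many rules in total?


CNF allows two rule forms:
  A -> BC (binary): 4 rules
  A -> a (terminal): 2 rules
Total = 4 + 2 = 6

6


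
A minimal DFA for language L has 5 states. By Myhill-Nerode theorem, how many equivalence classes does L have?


Myhill-Nerode theorem:
Number of equivalence classes = number of states in minimal DFA
Minimal DFA states = 5
Therefore equivalence classes = 5

5


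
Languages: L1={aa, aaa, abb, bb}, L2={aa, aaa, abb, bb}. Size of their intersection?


L1 = {aa, aaa, abb, bb}
L2 = {aa, aaa, abb, bb}
Checking each string in L1 against L2:
  'aa': in L2? Yes
  'aaa': in L2? Yes
  'abb': in L2? Yes
  'bb': in L2? Yes
Intersection = {aa, aaa, abb, bb}
|L1 ∩ L2| = 4

4


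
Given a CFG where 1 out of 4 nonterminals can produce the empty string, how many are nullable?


Nonterminals: {S, A, B, C}
A nonterminal is nullable if it can derive epsilon
Counting nullable nonterminals: 1
Total nullable = 1

1


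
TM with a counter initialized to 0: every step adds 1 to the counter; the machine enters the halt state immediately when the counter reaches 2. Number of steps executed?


Counter starts at 0. Counting sequence:
  Step 1: counter = 1
  Step 2: counter = 2
Counter reached 2 -> halt
Total steps = 2

2


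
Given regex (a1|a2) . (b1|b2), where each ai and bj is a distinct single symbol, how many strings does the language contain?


First group: 2 alternatives
Second group: 2 alternatives
Concatenation: each choice from group 1 pairs with each from group 2
Total = 2 x 2 = 4

4


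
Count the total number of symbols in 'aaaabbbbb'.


String: 'aaaabbbbb'
Counting characters:
  'a' appears 4 time(s)
  'b' appears 5 time(s)
Total length = 4 + 5 = 9

9


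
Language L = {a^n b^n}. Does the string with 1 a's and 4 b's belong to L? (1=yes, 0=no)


Language requires equal numbers of a's and b's
PDA pushes for each 'a', pops for each 'b'
Number of a's = 1
Number of b's = 4
1 != 4 -> Reject

0


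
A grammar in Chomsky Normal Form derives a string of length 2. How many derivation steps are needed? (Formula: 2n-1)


Chomsky Normal Form derivation:
String length n = 2
Each step either:
  - Splits a nonterminal into two (n-1 such steps)
  - Converts a nonterminal to terminal (n such steps)
Total = (n-1) + n = 2n - 1
= 2(2) - 1
= 4 - 1
= 3

3


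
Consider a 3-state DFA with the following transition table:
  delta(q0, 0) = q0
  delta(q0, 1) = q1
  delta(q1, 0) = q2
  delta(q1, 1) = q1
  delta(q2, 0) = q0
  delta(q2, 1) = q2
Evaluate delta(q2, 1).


Looking up transition function:
delta(q2, 1) in the table
Row: q2, Column: 1
Result: q2

q2


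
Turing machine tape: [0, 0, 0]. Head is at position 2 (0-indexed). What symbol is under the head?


Tape: [0, 0, 0]
Positions: 0 1 2
Values:    0 0 0
Head at position 2
tape[2] = 0

0


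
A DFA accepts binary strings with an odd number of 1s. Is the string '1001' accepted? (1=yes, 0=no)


DFA has 2 states: q_even (start, accept=no) and q_odd
Processing string '1001' character by character:
  Position 0: read '1', 1-count=1 -> q_odd
  Position 1: read '0', 1-count=1 -> q_odd (no change)
  Position 2: read '0', 1-count=1 -> q_odd (no change)
  Position 3: read '1', 1-count=2 -> q_even
Final state: q_even, total 1s = 2 (even); the DFA requires an odd count -> reject

0


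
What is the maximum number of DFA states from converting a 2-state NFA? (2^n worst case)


NFA has 2 states
Subset construction: each DFA state = subset of NFA states
Maximum subsets = 2^2
2^2 = 4

4


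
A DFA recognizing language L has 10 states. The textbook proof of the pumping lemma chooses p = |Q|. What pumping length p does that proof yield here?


Pumping lemma for regular languages (standard proof):
Take p = |Q|, the number of DFA states.
Any string of length >= |Q| passes through |Q|+1 states while reading its first |Q| symbols,
so by pigeonhole some state repeats, giving the loop that can be pumped.
Here |Q| = 10
Therefore the proof uses p = 10

10


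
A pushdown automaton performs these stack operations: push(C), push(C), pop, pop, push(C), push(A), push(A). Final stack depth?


Tracing stack operations:
  push(C) -> stack = [C], depth=1
  push(C) -> stack = [C,C], depth=2
  pop -> removed C, stack = [C], depth=1
  pop -> removed C, stack = [], depth=0
  push(C) -> stack = [C], depth=1
  push(A) -> stack = [C,A], depth=2
  push(A) -> stack = [C,A,A], depth=3
Final depth = 3

3


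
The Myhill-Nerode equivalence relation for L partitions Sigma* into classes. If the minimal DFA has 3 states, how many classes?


Myhill-Nerode theorem:
Number of equivalence classes = number of states in minimal DFA
Minimal DFA states = 3
Therefore equivalence classes = 3

3


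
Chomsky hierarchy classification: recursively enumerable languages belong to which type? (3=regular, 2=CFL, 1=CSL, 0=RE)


Chomsky hierarchy levels:
  Type 3: Regular (DFA/NFA/regex)
  Type 2: Context-free (PDA)
  Type 1: Context-sensitive
  Type 0: Recursively enumerable (TM)
'recursively enumerable' corresponds to Type 0

0


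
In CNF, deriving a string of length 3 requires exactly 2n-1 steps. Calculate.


Chomsky Normal Form derivation:
String length n = 3
Each step either:
  - Splits a nonterminal into two (n-1 such steps)
  - Converts a nonterminal to terminal (n such steps)
Total = (n-1) + n = 2n - 1
= 2(3) - 1
= 6 - 1
= 5

5


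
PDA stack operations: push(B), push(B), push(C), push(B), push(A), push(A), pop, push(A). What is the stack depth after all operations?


Tracing stack operations:
  push(B) -> stack = [B], depth=1
  push(B) -> stack = [B,B], depth=2
  push(C) -> stack = [B,B,C], depth=3
  push(B) -> stack = [B,B,C,B], depth=4
  push(A) -> stack = [B,B,C,B,A], depth=5
  push(A) -> stack = [B,B,C,B,A,A], depth=6
  pop -> removed A, stack = [B,B,C,B,A], depth=5
  push(A) -> stack = [B,B,C,B,A,A], depth=6
Final depth = 6

6


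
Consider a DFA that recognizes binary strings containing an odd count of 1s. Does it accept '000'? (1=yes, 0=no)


DFA has 2 states: q_even (start, accept=no) and q_odd
Processing string '000' character by character:
  Position 0: read '0', 1-count=0 -> q_even (no change)
  Position 1: read '0', 1-count=0 -> q_even (no change)
  Position 2: read '0', 1-count=0 -> q_even (no change)
Final state: q_even, total 1s = 0 (even); the DFA requires an odd count -> reject

0


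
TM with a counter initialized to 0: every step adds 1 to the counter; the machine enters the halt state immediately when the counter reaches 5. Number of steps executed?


Counter starts at 0. Counting sequence:
  Step 1: counter = 1
  Step 2: counter = 2
  Step 3: counter = 3
  Step 4: counter = 4
  Step 5: counter = 5
Counter reached 5 -> halt
Total steps = 5

5


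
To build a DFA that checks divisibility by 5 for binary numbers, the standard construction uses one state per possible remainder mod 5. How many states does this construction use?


Divisibility by 5 is tracked via the remainder mod 5: 0, 1, ..., 4
The construction assigns one state to each remainder
Number of remainders = 5

5


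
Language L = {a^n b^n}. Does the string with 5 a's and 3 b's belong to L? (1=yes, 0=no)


Language requires equal numbers of a's and b's
PDA pushes for each 'a', pops for each 'b'
Number of a's = 5
Number of b's = 3
5 != 3 -> Reject

0


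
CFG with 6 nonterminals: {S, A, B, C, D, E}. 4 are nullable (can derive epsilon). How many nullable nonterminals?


Nonterminals: {S, A, B, C, D, E}
A nonterminal is nullable if it can derive epsilon
Counting nullable nonterminals: 4
Total nullable = 4

4


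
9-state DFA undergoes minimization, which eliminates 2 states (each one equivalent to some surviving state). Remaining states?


Original DFA: 9 states
Redundant states removed: 2
Minimized states = original - removed
= 9 - 2
= 7

7


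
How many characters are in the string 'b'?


String: 'b'
Counting characters:
  'b' appears 1 time(s)
Total length = 0 + 1 = 1

1


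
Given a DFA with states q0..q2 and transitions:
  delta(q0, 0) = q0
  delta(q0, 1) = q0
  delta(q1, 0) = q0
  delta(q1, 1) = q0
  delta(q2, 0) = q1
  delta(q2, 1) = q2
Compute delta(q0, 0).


Looking up transition function:
delta(q0, 0) in the table
Row: q0, Column: 0
Result: q0

q0


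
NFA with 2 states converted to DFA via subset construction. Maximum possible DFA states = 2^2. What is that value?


NFA has 2 states
Subset construction: each DFA state = subset of NFA states
Maximum subsets = 2^2
2^2 = 4

4


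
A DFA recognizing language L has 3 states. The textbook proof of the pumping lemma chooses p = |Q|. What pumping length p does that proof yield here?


Pumping lemma for regular languages (standard proof):
Take p = |Q|, the number of DFA states.
Any string of length >= |Q| passes through |Q|+1 states while reading its first |Q| symbols,
so by pigeonhole some state repeats, giving the loop that can be pumped.
Here |Q| = 3
Therefore the proof uses p = 3

3


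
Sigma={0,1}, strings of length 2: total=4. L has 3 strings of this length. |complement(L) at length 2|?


Alphabet: {0,1}
String length: 2
Total strings of length 2 = 2^2 = 4
Strings in L = 3
Complement = total - |L|
= 4 - 3
= 1

1


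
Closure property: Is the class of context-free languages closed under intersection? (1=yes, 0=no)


CFL closure properties:
  Closed under: union, concatenation, Kleene star
  NOT closed under: intersection, complement
Operation 'intersection' is in not-closed list -> No (not closed)

0


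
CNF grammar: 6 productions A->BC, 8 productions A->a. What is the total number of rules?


CNF allows two rule forms:
  A -> BC (binary): 6 rules
  A -> a (terminal): 8 rules
Total = 6 + 8 = 14

14


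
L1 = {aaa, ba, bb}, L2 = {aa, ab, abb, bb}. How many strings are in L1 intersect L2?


L1 = {aaa, ba, bb}
L2 = {aa, ab, abb, bb}
Checking each string in L1 against L2:
  'aaa': in L2? No
  'ba': in L2? No
  'bb': in L2? Yes
Intersection = {bb}
|L1 ∩ L2| = 1

1


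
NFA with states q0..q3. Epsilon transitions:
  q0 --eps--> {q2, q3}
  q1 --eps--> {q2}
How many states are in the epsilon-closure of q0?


Starting from q0
Initialize closure = {q0}
Follow epsilon from q0 -> add q2
Follow epsilon from q0 -> add q3
Final closure: {q0, q2, q3}
Size = 3

3


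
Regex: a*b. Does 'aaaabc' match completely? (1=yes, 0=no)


Pattern: a*b
String: 'aaaabc'
Pattern requires: zero or more 'a's followed by exactly one 'b'
Found 4 leading 'a's
Remaining: 'bc'
Remaining is not 'b' -> no match
Result: 0

0


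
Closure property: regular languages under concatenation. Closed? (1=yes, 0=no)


Regular languages are closed under:
- Union (DFA product construction)
- Intersection (DFA product construction)
- Complement (swap accept/reject states)
- Concatenation (NFA construction)
- Kleene star (NFA construction)
concatenation is in this list
Therefore: closed

1


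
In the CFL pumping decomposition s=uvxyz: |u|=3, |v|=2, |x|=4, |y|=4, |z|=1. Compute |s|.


|s| = |u| + |v| + |x| + |y| + |z|
= 3 + 2 + 4 + 4 + 1
= 5 + 4 + 5
= 9 + 5
= 14

14


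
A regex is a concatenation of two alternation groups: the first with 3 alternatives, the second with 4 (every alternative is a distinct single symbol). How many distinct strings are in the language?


First group: 3 alternatives
Second group: 4 alternatives
Concatenation: each choice from group 1 pairs with each from group 2
Total = 3 x 4 = 12

12


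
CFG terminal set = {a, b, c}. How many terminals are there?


Terminal symbols: a, b, c
Counting each: a (#1), b (#2), c (#3)
Total = 3

3


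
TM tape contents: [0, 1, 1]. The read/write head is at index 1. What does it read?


Tape: [0, 1, 1]
Positions: 0 1 2
Values:    0 1 1
Head at position 1
tape[1] = 1

1


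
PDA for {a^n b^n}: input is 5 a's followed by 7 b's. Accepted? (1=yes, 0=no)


Language requires equal numbers of a's and b's
PDA pushes for each 'a', pops for each 'b'
Number of a's = 5
Number of b's = 7
5 != 7 -> Reject

0


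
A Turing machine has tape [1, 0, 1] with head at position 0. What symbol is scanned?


Tape: [1, 0, 1]
Positions: 0 1 2
Values:    1 0 1
Head at position 0
tape[0] = 1

1


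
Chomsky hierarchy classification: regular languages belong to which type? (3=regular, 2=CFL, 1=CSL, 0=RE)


Chomsky hierarchy levels:
  Type 3: Regular (DFA/NFA/regex)
  Type 2: Context-free (PDA)
  Type 1: Context-sensitive
  Type 0: Recursively enumerable (TM)
'regular' corresponds to Type 3

3


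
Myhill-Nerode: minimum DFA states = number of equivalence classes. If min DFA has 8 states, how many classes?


Myhill-Nerode theorem:
Number of equivalence classes = number of states in minimal DFA
Minimal DFA states = 8
Therefore equivalence classes = 8

8


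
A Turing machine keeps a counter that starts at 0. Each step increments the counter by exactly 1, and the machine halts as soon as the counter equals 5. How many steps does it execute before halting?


Counter starts at 0. Counting sequence:
  Step 1: counter = 1
  Step 2: counter = 2
  Step 3: counter = 3
  Step 4: counter = 4
  Step 5: counter = 5
Counter reached 5 -> halt
Total steps = 5

5


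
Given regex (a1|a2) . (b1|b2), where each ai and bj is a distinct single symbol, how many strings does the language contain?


First group: 2 alternatives
Second group: 2 alternatives
Concatenation: each choice from group 1 pairs with each from group 2
Total = 2 x 2 = 4

4


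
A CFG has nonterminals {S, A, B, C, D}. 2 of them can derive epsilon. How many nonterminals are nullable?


Nonterminals: {S, A, B, C, D}
A nonterminal is nullable if it can derive epsilon
Counting nullable nonterminals: 2
Total nullable = 2

2


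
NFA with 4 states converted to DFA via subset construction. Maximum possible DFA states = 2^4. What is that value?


NFA has 4 states
Subset construction: each DFA state = subset of NFA states
Maximum subsets = 2^4
2^4 = 16

16


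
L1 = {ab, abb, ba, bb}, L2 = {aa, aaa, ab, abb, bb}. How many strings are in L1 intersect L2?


L1 = {ab, abb, ba, bb}
L2 = {aa, aaa, ab, abb, bb}
Checking each string in L1 against L2:
  'ab': in L2? Yes
  'abb': in L2? Yes
  'ba': in L2? No
  'bb': in L2? Yes
Intersection = {ab, abb, bb}
|L1 ∩ L2| = 3

3


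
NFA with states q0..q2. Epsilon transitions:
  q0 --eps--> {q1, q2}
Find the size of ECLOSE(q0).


Starting from q0
Initialize closure = {q0}
Follow epsilon from q0 -> add q1
Follow epsilon from q0 -> add q2
Final closure: {q0, q1, q2}
Size = 3

3


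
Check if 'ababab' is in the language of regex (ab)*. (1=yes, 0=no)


Pattern: (ab)*
String: 'ababab'
Pattern requires: zero or more repetitions of 'ab'
Pairs: ['ab', 'ab', 'ab']
All pairs are 'ab'? Yes
Result: 1

1


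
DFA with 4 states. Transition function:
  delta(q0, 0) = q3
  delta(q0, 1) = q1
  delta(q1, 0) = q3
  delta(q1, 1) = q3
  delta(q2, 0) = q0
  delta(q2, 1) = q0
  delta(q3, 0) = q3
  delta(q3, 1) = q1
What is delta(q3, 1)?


Looking up transition function:
delta(q3, 1) in the table
Row: q3, Column: 1
Result: q1

q1


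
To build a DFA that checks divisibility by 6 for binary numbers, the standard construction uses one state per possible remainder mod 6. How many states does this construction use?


Divisibility by 6 is tracked via the remainder mod 6: 0, 1, ..., 5
The construction assigns one state to each remainder
Number of remainders = 6

6


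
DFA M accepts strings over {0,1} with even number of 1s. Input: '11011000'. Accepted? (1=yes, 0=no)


DFA has 2 states: q_even (start, accept=yes) and q_odd
Processing string '11011000' character by character:
  Position 0: read '1', 1-count=1 -> q_odd
  Position 1: read '1', 1-count=2 -> q_even
  Position 2: read '0', 1-count=2 -> q_even (no change)
  Position 3: read '1', 1-count=3 -> q_odd
  Position 4: read '1', 1-count=4 -> q_even
  Position 5: read '0', 1-count=4 -> q_even (no change)
  Position 6: read '0', 1-count=4 -> q_even (no change)
  Position 7: read '0', 1-count=4 -> q_even (no change)
Final state: q_even, total 1s = 4 (even); the DFA requires an even count -> accept

1


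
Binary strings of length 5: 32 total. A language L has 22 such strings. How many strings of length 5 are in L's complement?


Alphabet: {0,1}
String length: 5
Total strings of length 5 = 2^5 = 32
Strings in L = 22
Complement = total - |L|
= 32 - 22
= 10

10


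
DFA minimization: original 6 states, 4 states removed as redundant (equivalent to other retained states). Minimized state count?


Original DFA: 6 states
Redundant states removed: 4
Minimized states = original - removed
= 6 - 4
= 2

2


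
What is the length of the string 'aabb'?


String: 'aabb'
Counting characters:
  'a' appears 2 time(s)
  'b' appears 2 time(s)
Total length = 2 + 2 = 4

4


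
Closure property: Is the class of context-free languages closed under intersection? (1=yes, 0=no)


CFL closure properties:
  Closed under: union, concatenation, Kleene star
  NOT closed under: intersection, complement
Operation 'intersection' is in not-closed list -> No (not closed)

0


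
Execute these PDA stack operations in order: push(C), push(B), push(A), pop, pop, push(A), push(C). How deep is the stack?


Tracing stack operations:
  push(C) -> stack = [C], depth=1
  push(B) -> stack = [C,B], depth=2
  push(A) -> stack = [C,B,A], depth=3
  pop -> removed A, stack = [C,B], depth=2
  pop -> removed B, stack = [C], depth=1
  push(A) -> stack = [C,A], depth=2
  push(C) -> stack = [C,A,C], depth=3
Final depth = 3

3


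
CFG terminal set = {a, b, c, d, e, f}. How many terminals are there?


Terminal symbols: a, b, c, d, e, f
Counting each: a (#1), b (#2), c (#3), d (#4), e (#5), f (#6)
Total = 6

6


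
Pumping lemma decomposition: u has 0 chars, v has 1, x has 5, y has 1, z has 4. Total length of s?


|s| = |u| + |v| + |x| + |y| + |z|
= 0 + 1 + 5 + 1 + 4
= 1 + 5 + 5
= 6 + 5
= 11

11


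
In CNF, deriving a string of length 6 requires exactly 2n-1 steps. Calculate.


Chomsky Normal Form derivation:
String length n = 6
Each step either:
  - Splits a nonterminal into two (n-1 such steps)
  - Converts a nonterminal to terminal (n such steps)
Total = (n-1) + n = 2n - 1
= 2(6) - 1
= 12 - 1
= 11

11


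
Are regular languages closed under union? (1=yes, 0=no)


Regular languages are closed under:
- Union (DFA product construction)
- Intersection (DFA product construction)
- Complement (swap accept/reject states)
- Concatenation (NFA construction)
- Kleene star (NFA construction)
union is in this list
Therefore: closed

1


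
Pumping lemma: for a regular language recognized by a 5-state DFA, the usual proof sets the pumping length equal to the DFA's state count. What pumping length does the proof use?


Pumping lemma for regular languages (standard proof):
Take p = |Q|, the number of DFA states.
Any string of length >= |Q| passes through |Q|+1 states while reading its first |Q| symbols,
so by pigeonhole some state repeats, giving the loop that can be pumped.
Here |Q| = 5
Therefore the proof uses p = 5

5


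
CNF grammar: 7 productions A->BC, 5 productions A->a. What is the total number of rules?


CNF allows two rule forms:
  A -> BC (binary): 7 rules
  A -> a (terminal): 5 rules
Total = 7 + 5 = 12

12


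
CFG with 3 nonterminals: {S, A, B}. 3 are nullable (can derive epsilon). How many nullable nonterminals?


Nonterminals: {S, A, B}
A nonterminal is nullable if it can derive epsilon
Counting nullable nonterminals: 3
Total nullable = 3

3


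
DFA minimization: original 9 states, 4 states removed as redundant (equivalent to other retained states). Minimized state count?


Original DFA: 9 states
Redundant states removed: 4
Minimized states = original - removed
= 9 - 4
= 5

5


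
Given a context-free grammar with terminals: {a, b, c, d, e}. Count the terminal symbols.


Terminal symbols: a, b, c, d, e
Counting each: a (#1), b (#2), c (#3), d (#4), e (#5)
Total = 5

5


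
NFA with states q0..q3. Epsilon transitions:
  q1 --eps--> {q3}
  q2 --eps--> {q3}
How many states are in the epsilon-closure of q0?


Starting from q0
Initialize closure = {q0}
q0 has no outgoing epsilon transitions -> nothing to add
Final closure: {q0}
Size = 1

1


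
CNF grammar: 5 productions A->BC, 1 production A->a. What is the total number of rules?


CNF allows two rule forms:
  A -> BC (binary): 5 rules
  A -> a (terminal): 1 rule
Total = 5 + 1 = 6

6


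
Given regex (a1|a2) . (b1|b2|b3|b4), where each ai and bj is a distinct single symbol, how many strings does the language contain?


First group: 2 alternatives
Second group: 4 alternatives
Concatenation: each choice from group 1 pairs with each from group 2
Total = 2 x 4 = 8

8


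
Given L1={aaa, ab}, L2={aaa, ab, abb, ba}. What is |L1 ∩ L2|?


L1 = {aaa, ab}
L2 = {aaa, ab, abb, ba}
Checking each string in L1 against L2:
  'aaa': in L2? Yes
  'ab': in L2? Yes
Intersection = {aaa, ab}
|L1 ∩ L2| = 2

2


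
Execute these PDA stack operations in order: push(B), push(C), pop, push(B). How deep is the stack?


Tracing stack operations:
  push(B) -> stack = [B], depth=1
  push(C) -> stack = [B,C], depth=2
  pop -> removed C, stack = [B], depth=1
  push(B) -> stack = [B,B], depth=2
Final depth = 2

2


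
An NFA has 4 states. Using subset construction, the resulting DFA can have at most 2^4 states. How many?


NFA has 4 states
Subset construction: each DFA state = subset of NFA states
Maximum subsets = 2^4
2^4 = 16

16


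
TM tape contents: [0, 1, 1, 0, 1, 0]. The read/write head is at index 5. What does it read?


Tape: [0, 1, 1, 0, 1, 0]
Positions: 0 1 2 3 4 5
Values:    0 1 1 0 1 0
Head at position 5
tape[5] = 0

0


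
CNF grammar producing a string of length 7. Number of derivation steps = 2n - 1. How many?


Chomsky Normal Form derivation:
String length n = 7
Each step either:
  - Splits a nonterminal into two (n-1 such steps)
  - Converts a nonterminal to terminal (n such steps)
Total = (n-1) + n = 2n - 1
= 2(7) - 1
= 14 - 1
= 13

13


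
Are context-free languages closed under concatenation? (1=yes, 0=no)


CFL closure properties:
  Closed under: union, concatenation, Kleene star
  NOT closed under: intersection, complement
Operation 'concatenation' is in closed list -> Yes (closed)

1


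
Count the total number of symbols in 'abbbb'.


String: 'abbbb'
Counting characters:
  'a' appears 1 time(s)
  'b' appears 4 time(s)
Total length = 1 + 4 = 5

5


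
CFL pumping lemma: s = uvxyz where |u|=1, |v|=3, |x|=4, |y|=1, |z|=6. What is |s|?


|s| = |u| + |v| + |x| + |y| + |z|
= 1 + 3 + 4 + 1 + 6
= 4 + 4 + 7
= 8 + 7
= 15

15


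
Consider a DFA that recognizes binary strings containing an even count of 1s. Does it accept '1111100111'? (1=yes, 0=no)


DFA has 2 states: q_even (start, accept=yes) and q_odd
Processing string '1111100111' character by character:
  Position 0: read '1', 1-count=1 -> q_odd
  Position 1: read '1', 1-count=2 -> q_even
  Position 2: read '1', 1-count=3 -> q_odd
  Position 3: read '1', 1-count=4 -> q_even
  Position 4: read '1', 1-count=5 -> q_odd
  Position 5: read '0', 1-count=5 -> q_odd (no change)
  Position 6: read '0', 1-count=5 -> q_odd (no change)
  Position 7: read '1', 1-count=6 -> q_even
  Position 8: read '1', 1-count=7 -> q_odd
  Position 9: read '1', 1-count=8 -> q_even
Final state: q_even, total 1s = 8 (even); the DFA requires an even count -> accept

1


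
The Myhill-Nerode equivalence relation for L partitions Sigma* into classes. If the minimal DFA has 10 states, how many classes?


Myhill-Nerode theorem:
Number of equivalence classes = number of states in minimal DFA
Minimal DFA states = 10
Therefore equivalence classes = 10

10


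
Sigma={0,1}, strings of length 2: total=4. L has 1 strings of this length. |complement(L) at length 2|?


Alphabet: {0,1}
String length: 2
Total strings of length 2 = 2^2 = 4
Strings in L = 1
Complement = total - |L|
= 4 - 1
= 3

3


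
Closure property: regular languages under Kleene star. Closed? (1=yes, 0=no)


Regular languages are closed under:
- Union (DFA product construction)
- Intersection (DFA product construction)
- Complement (swap accept/reject states)
- Concatenation (NFA construction)
- Kleene star (NFA construction)
Kleene star is in this list
Therefore: closed

1


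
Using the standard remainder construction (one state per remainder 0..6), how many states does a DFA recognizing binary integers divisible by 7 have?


Divisibility by 7 is tracked via the remainder mod 7: 0, 1, ..., 6
The construction assigns one state to each remainder
Number of remainders = 7

7


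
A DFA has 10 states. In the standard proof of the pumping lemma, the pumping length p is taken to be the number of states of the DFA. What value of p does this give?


Pumping lemma for regular languages (standard proof):
Take p = |Q|, the number of DFA states.
Any string of length >= |Q| passes through |Q|+1 states while reading its first |Q| symbols,
so by pigeonhole some state repeats, giving the loop that can be pumped.
Here |Q| = 10
Therefore the proof uses p = 10

10


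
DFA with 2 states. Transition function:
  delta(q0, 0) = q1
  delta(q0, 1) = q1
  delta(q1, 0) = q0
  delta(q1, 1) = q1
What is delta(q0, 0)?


Looking up transition function:
delta(q0, 0) in the table
Row: q0, Column: 0
Result: q1

q1


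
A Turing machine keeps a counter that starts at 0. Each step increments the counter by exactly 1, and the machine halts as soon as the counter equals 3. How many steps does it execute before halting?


Counter starts at 0. Counting sequence:
  Step 1: counter = 1
  Step 2: counter = 2
  Step 3: counter = 3
Counter reached 3 -> halt
Total steps = 3

3


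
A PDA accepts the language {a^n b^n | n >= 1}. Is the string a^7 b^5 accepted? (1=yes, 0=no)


Language requires equal numbers of a's and b's
PDA pushes for each 'a', pops for each 'b'
Number of a's = 7
Number of b's = 5
7 != 5 -> Reject

0


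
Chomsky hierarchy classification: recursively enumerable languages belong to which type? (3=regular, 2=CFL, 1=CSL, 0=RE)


Chomsky hierarchy levels:
  Type 3: Regular (DFA/NFA/regex)
  Type 2: Context-free (PDA)
  Type 1: Context-sensitive
  Type 0: Recursively enumerable (TM)
'recursively enumerable' corresponds to Type 0

0


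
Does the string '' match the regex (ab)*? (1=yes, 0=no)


Pattern: (ab)*
String: ''
Pattern requires: zero or more repetitions of 'ab'
Pairs: []
All pairs are 'ab'? Yes
Result: 1

1


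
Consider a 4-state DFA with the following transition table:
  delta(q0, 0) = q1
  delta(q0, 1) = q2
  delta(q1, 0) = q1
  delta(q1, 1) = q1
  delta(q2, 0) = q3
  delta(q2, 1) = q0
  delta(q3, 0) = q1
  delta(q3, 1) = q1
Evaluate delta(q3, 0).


Looking up transition function:
delta(q3, 0) in the table
Row: q3, Column: 0
Result: q1

q1


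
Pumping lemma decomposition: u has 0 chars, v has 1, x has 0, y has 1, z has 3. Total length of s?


|s| = |u| + |v| + |x| + |y| + |z|
= 0 + 1 + 0 + 1 + 3
= 1 + 0 + 4
= 1 + 4
= 5

5


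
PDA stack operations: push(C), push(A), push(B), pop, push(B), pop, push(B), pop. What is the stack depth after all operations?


Tracing stack operations:
  push(C) -> stack = [C], depth=1
  push(A) -> stack = [C,A], depth=2
  push(B) -> stack = [C,A,B], depth=3
  pop -> removed B, stack = [C,A], depth=2
  push(B) -> stack = [C,A,B], depth=3
  pop -> removed B, stack = [C,A], depth=2
  push(B) -> stack = [C,A,B], depth=3
  pop -> removed B, stack = [C,A], depth=2
Final depth = 2

2


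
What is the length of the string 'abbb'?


String: 'abbb'
Counting characters:
  'a' appears 1 time(s)
  'b' appears 3 time(s)
Total length = 1 + 3 = 4

4


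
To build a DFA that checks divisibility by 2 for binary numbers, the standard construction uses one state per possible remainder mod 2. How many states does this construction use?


Divisibility by 2 is tracked via the remainder mod 2: 0, 1, ..., 1
The construction assigns one state to each remainder
Number of remainders = 2

2


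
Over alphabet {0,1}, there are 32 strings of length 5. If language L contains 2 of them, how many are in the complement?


Alphabet: {0,1}
String length: 5
Total strings of length 5 = 2^5 = 32
Strings in L = 2
Complement = total - |L|
= 32 - 2
= 30

30


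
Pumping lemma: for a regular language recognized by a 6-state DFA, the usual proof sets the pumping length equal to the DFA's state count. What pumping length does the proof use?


Pumping lemma for regular languages (standard proof):
Take p = |Q|, the number of DFA states.
Any string of length >= |Q| passes through |Q|+1 states while reading its first |Q| symbols,
so by pigeonhole some state repeats, giving the loop that can be pumped.
Here |Q| = 6
Therefore the proof uses p = 6

6


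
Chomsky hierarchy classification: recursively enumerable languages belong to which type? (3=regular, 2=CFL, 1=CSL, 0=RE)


Chomsky hierarchy levels:
  Type 3: Regular (DFA/NFA/regex)
  Type 2: Context-free (PDA)
  Type 1: Context-sensitive
  Type 0: Recursively enumerable (TM)
'recursively enumerable' corresponds to Type 0

0


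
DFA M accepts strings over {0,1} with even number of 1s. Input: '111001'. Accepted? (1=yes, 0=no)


DFA has 2 states: q_even (start, accept=yes) and q_odd
Processing string '111001' character by character:
  Position 0: read '1', 1-count=1 -> q_odd
  Position 1: read '1', 1-count=2 -> q_even
  Position 2: read '1', 1-count=3 -> q_odd
  Position 3: read '0', 1-count=3 -> q_odd (no change)
  Position 4: read '0', 1-count=3 -> q_odd (no change)
  Position 5: read '1', 1-count=4 -> q_even
Final state: q_even, total 1s = 4 (even); the DFA requires an even count -> accept

1


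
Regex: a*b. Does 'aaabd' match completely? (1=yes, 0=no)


Pattern: a*b
String: 'aaabd'
Pattern requires: zero or more 'a's followed by exactly one 'b'
Found 3 leading 'a's
Remaining: 'bd'
Remaining is not 'b' -> no match
Result: 0

0


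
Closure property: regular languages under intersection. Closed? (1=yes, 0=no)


Regular languages are closed under:
- Union (DFA product construction)
- Intersection (DFA product construction)
- Complement (swap accept/reject states)
- Concatenation (NFA construction)
- Kleene star (NFA construction)
intersection is in this list
Therefore: closed

1


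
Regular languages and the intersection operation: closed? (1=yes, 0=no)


Regular languages are closed under all standard operations:
- Union: Yes (product construction)
- Intersection: Yes (product construction)
- Complement: Yes (swap accept/reject)
- Concatenation: Yes (NFA construction)
Operation: intersection -> Closed

1


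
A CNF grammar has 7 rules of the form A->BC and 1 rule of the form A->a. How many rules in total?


CNF allows two rule forms:
  A -> BC (binary): 7 rules
  A -> a (terminal): 1 rule
Total = 7 + 1 = 8

8


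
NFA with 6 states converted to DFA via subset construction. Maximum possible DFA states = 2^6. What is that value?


NFA has 6 states
Subset construction: each DFA state = subset of NFA states
Maximum subsets = 2^6
2^6 = 64

64
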